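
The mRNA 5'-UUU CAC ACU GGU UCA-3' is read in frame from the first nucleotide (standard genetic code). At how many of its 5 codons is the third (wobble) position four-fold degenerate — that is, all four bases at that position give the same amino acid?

Codon 1 UUU (Phe): third position 2-fold.
Codon 2 CAC (His): third position 2-fold.
Codon 3 ACU (Thr): third position 4-fold.
Codon 4 GGU (Gly): third position 4-fold.
Codon 5 UCA (Ser): third position 4-fold.
Four-fold degenerate third positions: 3.

3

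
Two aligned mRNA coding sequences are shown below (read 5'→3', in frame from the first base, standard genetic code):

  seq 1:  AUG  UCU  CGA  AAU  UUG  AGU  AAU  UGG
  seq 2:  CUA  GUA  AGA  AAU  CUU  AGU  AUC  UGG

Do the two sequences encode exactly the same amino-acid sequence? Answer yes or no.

Codon 1: AUG Met / CUA Leu — nonsynonymous.
Codon 2: UCU Ser / GUA Val — nonsynonymous.
Codon 3: CGA Arg / AGA Arg — synonymous.
Codon 4: AAU Asn / AAU Asn — identical.
Codon 5: UUG Leu / CUU Leu — synonymous.
Codon 6: AGU Ser / AGU Ser — identical.
Codon 7: AAU Asn / AUC Ile — nonsynonymous.
Codon 8: UGG Trp / UGG Trp — identical.
Nonsynonymous differences: 3 → different protein.

no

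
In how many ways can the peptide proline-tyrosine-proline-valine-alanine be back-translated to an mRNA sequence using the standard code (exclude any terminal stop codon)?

512

Pro: 4 codons.
Tyr: 2 codons.
Pro: 4 codons.
Val: 4 codons.
Ala: 4 codons.
4 × 2 × 4 × 4 × 4 = 512.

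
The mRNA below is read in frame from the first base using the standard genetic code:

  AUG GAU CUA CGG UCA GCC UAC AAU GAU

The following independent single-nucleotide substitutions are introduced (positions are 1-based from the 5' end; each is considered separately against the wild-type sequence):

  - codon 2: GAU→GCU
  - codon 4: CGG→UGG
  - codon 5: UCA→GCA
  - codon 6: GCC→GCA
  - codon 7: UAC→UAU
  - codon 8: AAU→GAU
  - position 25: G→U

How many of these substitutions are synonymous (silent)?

2

Codon 2: GAU (Asp) → GCU (Ala) — missense.
Codon 4: CGG (Arg) → UGG (Trp) — missense.
Codon 5: UCA (Ser) → GCA (Ala) — missense.
Codon 6: GCC (Ala) → GCA (Ala) — synonymous.
Codon 7: UAC (Tyr) → UAU (Tyr) — synonymous.
Codon 8: AAU (Asn) → GAU (Asp) — missense.
Codon 9: GAU (Asp) → UAU (Tyr) — missense.
Synonymous: 2 of 7.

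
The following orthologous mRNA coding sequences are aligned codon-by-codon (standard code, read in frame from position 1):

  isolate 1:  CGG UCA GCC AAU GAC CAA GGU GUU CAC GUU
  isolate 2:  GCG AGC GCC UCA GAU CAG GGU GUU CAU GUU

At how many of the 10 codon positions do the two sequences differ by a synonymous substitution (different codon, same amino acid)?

4

Codon 1: CGG Arg / GCG Ala — nonsynonymous.
Codon 2: UCA Ser / AGC Ser — synonymous.
Codon 3: GCC Ala / GCC Ala — identical.
Codon 4: AAU Asn / UCA Ser — nonsynonymous.
Codon 5: GAC Asp / GAU Asp — synonymous.
Codon 6: CAA Gln / CAG Gln — synonymous.
Codon 7: GGU Gly / GGU Gly — identical.
Codon 8: GUU Val / GUU Val — identical.
Codon 9: CAC His / CAU His — synonymous.
Codon 10: GUU Val / GUU Val — identical.
Synonymous differences: 4.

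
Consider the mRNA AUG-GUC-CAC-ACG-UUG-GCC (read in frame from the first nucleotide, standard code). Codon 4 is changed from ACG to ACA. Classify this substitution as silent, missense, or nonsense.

Position 12 falls in codon 4: ACG → Thr.
After the substitution the codon is ACA → Thr.
Both encode Thr, so the change is synonymous.

silent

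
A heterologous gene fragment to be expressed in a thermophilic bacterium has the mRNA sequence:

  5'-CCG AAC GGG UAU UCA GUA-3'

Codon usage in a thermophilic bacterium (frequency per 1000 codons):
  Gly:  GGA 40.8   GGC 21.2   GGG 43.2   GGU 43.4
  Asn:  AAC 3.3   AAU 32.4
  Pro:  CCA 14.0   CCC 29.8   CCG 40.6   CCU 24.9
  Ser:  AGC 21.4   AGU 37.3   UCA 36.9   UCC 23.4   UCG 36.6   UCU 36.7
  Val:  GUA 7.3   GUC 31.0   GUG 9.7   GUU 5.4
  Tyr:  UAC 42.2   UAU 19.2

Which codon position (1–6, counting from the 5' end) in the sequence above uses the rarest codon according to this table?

2

Codon 1 CCG (Pro): 40.6 per 1000.
Codon 2 AAC (Asn): 3.3 per 1000.
Codon 3 GGG (Gly): 43.2 per 1000.
Codon 4 UAU (Tyr): 19.2 per 1000.
Codon 5 UCA (Ser): 36.9 per 1000.
Codon 6 GUA (Val): 7.3 per 1000.
Lowest frequency is 3.3 at codon 2.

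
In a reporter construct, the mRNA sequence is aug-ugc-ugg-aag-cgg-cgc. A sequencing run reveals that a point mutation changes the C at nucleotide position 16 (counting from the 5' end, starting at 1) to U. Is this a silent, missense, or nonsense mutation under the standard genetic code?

Position 16 falls in codon 6: CGC → Arg.
After the substitution the codon is UGC → Cys.
Arg ≠ Cys, so this is a missense mutation.

missense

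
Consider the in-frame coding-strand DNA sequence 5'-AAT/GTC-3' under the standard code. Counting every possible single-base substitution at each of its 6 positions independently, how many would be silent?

4

Codon 1 (AAT, Asn): 1 synonymous substitution.
Codon 2 (GTC, Val): 3 synonymous substitutions.
Total: 1 + 3 = 4.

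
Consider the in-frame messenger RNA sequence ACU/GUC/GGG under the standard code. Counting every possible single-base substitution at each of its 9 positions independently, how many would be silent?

Codon 1 (ACU, Thr): 3 synonymous substitutions.
Codon 2 (GUC, Val): 3 synonymous substitutions.
Codon 3 (GGG, Gly): 3 synonymous substitutions.
Total: 3 + 3 + 3 = 9.

9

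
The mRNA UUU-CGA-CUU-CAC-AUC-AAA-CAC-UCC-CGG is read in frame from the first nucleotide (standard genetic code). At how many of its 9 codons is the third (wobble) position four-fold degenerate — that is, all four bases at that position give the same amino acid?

Codon 1 UUU (Phe): third position 2-fold.
Codon 2 CGA (Arg): third position 4-fold.
Codon 3 CUU (Leu): third position 4-fold.
Codon 4 CAC (His): third position 2-fold.
Codon 5 AUC (Ile): third position 3-fold.
Codon 6 AAA (Lys): third position 2-fold.
Codon 7 CAC (His): third position 2-fold.
Codon 8 UCC (Ser): third position 4-fold.
Codon 9 CGG (Arg): third position 4-fold.
Four-fold degenerate third positions: 4.

4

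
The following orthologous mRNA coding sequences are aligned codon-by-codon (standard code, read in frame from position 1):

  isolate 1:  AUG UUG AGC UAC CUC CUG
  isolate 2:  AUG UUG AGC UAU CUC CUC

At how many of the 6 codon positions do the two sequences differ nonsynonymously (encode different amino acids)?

Codon 1: AUG Met / AUG Met — identical.
Codon 2: UUG Leu / UUG Leu — identical.
Codon 3: AGC Ser / AGC Ser — identical.
Codon 4: UAC Tyr / UAU Tyr — synonymous.
Codon 5: CUC Leu / CUC Leu — identical.
Codon 6: CUG Leu / CUC Leu — synonymous.
Nonsynonymous differences: 0.

0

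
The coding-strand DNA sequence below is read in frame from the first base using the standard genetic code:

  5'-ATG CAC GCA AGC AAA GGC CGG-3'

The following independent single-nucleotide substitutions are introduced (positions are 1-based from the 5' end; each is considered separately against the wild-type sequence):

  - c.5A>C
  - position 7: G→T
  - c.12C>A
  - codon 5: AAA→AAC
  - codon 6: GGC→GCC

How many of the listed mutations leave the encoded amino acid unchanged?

Codon 2: CAC (His) → CCC (Pro) — missense.
Codon 3: GCA (Ala) → TCA (Ser) — missense.
Codon 4: AGC (Ser) → AGA (Arg) — missense.
Codon 5: AAA (Lys) → AAC (Asn) — missense.
Codon 6: GGC (Gly) → GCC (Ala) — missense.
Synonymous: 0 of 5.

0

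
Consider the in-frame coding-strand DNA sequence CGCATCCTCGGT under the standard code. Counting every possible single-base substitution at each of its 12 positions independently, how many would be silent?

11

Codon 1 (CGC, Arg): 3 synonymous substitutions.
Codon 2 (ATC, Ile): 2 synonymous substitutions.
Codon 3 (CTC, Leu): 3 synonymous substitutions.
Codon 4 (GGT, Gly): 3 synonymous substitutions.
Total: 3 + 2 + 3 + 3 = 11.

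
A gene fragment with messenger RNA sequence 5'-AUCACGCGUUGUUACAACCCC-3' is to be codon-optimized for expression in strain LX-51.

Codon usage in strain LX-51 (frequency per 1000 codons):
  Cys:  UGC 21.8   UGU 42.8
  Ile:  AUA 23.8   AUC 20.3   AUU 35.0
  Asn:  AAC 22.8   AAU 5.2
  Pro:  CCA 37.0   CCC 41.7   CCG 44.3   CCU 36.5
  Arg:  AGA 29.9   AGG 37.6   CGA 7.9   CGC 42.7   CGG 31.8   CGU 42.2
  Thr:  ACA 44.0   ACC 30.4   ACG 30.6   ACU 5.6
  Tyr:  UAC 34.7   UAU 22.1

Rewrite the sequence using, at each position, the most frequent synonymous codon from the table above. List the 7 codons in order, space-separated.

Codon 1 (Ile): best is AUU at 35.0.
Codon 2 (Thr): best is ACA at 44.0.
Codon 3 (Arg): best is CGC at 42.7.
Codon 4 (Cys): best is UGU at 42.8.
Codon 5 (Tyr): best is UAC at 34.7.
Codon 6 (Asn): best is AAC at 22.8.
Codon 7 (Pro): best is CCG at 44.3.

AUU ACA CGC UGU UAC AAC CCG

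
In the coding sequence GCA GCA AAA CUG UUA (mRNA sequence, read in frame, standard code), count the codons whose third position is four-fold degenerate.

3

Codon 1 GCA (Ala): third position 4-fold.
Codon 2 GCA (Ala): third position 4-fold.
Codon 3 AAA (Lys): third position 2-fold.
Codon 4 CUG (Leu): third position 4-fold.
Codon 5 UUA (Leu): third position 2-fold.
Four-fold degenerate third positions: 3.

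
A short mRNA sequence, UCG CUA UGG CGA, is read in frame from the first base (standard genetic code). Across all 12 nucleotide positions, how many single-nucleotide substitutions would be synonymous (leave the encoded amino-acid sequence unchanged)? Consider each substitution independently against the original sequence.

Codon 1 (UCG, Ser): 3 synonymous substitutions.
Codon 2 (CUA, Leu): 4 synonymous substitutions.
Codon 3 (UGG, Trp): 0 synonymous substitutions.
Codon 4 (CGA, Arg): 4 synonymous substitutions.
Total: 3 + 4 + 0 + 4 = 11.

11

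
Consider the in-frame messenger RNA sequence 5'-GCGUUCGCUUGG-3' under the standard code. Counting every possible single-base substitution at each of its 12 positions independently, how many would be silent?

Codon 1 (GCG, Ala): 3 synonymous substitutions.
Codon 2 (UUC, Phe): 1 synonymous substitution.
Codon 3 (GCU, Ala): 3 synonymous substitutions.
Codon 4 (UGG, Trp): 0 synonymous substitutions.
Total: 3 + 1 + 3 + 0 = 7.

7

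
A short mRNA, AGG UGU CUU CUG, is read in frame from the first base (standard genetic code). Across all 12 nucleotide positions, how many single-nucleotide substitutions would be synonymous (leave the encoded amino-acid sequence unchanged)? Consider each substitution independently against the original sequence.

Codon 1 (AGG, Arg): 2 synonymous substitutions.
Codon 2 (UGU, Cys): 1 synonymous substitution.
Codon 3 (CUU, Leu): 3 synonymous substitutions.
Codon 4 (CUG, Leu): 4 synonymous substitutions.
Total: 2 + 1 + 3 + 4 = 10.

10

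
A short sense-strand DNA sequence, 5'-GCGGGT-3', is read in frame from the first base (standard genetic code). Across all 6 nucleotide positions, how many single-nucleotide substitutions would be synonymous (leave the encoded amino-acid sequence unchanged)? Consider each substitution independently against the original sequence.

Codon 1 (GCG, Ala): 3 synonymous substitutions.
Codon 2 (GGT, Gly): 3 synonymous substitutions.
Total: 3 + 3 = 6.

6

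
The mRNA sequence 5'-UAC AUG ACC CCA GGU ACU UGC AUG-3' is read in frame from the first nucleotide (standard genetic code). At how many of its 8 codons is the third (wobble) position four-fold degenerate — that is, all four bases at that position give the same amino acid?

Codon 1 UAC (Tyr): third position 2-fold.
Codon 2 AUG (Met): third position 1-fold.
Codon 3 ACC (Thr): third position 4-fold.
Codon 4 CCA (Pro): third position 4-fold.
Codon 5 GGU (Gly): third position 4-fold.
Codon 6 ACU (Thr): third position 4-fold.
Codon 7 UGC (Cys): third position 2-fold.
Codon 8 AUG (Met): third position 1-fold.
Four-fold degenerate third positions: 4.

4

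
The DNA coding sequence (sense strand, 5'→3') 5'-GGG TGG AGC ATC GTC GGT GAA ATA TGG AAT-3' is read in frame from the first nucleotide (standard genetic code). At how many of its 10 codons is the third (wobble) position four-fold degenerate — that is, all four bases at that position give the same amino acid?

Codon 1 GGG (Gly): third position 4-fold.
Codon 2 TGG (Trp): third position 1-fold.
Codon 3 AGC (Ser): third position 2-fold.
Codon 4 ATC (Ile): third position 3-fold.
Codon 5 GTC (Val): third position 4-fold.
Codon 6 GGT (Gly): third position 4-fold.
Codon 7 GAA (Glu): third position 2-fold.
Codon 8 ATA (Ile): third position 3-fold.
Codon 9 TGG (Trp): third position 1-fold.
Codon 10 AAT (Asn): third position 2-fold.
Four-fold degenerate third positions: 3.

3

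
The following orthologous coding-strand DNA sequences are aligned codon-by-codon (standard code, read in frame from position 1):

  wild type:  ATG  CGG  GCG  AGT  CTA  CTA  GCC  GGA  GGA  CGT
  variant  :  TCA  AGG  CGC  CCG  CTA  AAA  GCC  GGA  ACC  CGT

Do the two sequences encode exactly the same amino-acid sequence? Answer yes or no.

no

Codon 1: ATG Met / TCA Ser — nonsynonymous.
Codon 2: CGG Arg / AGG Arg — synonymous.
Codon 3: GCG Ala / CGC Arg — nonsynonymous.
Codon 4: AGT Ser / CCG Pro — nonsynonymous.
Codon 5: CTA Leu / CTA Leu — identical.
Codon 6: CTA Leu / AAA Lys — nonsynonymous.
Codon 7: GCC Ala / GCC Ala — identical.
Codon 8: GGA Gly / GGA Gly — identical.
Codon 9: GGA Gly / ACC Thr — nonsynonymous.
Codon 10: CGT Arg / CGT Arg — identical.
Nonsynonymous differences: 5 → different protein.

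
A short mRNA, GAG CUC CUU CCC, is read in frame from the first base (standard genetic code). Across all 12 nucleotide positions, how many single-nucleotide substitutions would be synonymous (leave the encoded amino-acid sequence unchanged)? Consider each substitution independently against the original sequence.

Codon 1 (GAG, Glu): 1 synonymous substitution.
Codon 2 (CUC, Leu): 3 synonymous substitutions.
Codon 3 (CUU, Leu): 3 synonymous substitutions.
Codon 4 (CCC, Pro): 3 synonymous substitutions.
Total: 1 + 3 + 3 + 3 = 10.

10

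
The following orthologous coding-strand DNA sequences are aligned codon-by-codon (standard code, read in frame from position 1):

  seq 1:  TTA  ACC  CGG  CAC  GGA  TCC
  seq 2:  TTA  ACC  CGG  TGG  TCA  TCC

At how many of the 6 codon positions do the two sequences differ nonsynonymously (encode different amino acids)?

Codon 1: TTA Leu / TTA Leu — identical.
Codon 2: ACC Thr / ACC Thr — identical.
Codon 3: CGG Arg / CGG Arg — identical.
Codon 4: CAC His / TGG Trp — nonsynonymous.
Codon 5: GGA Gly / TCA Ser — nonsynonymous.
Codon 6: TCC Ser / TCC Ser — identical.
Nonsynonymous differences: 2.

2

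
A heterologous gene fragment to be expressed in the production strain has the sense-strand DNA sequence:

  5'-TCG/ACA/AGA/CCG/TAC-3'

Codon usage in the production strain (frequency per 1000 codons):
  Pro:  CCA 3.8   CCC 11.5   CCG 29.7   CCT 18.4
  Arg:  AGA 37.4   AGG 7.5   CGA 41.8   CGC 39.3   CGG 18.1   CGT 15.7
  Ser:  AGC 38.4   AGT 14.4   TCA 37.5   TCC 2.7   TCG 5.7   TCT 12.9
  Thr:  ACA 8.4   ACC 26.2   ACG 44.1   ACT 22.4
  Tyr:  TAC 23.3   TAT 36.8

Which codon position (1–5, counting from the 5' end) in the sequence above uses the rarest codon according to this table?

1

Codon 1 TCG (Ser): 5.7 per 1000.
Codon 2 ACA (Thr): 8.4 per 1000.
Codon 3 AGA (Arg): 37.4 per 1000.
Codon 4 CCG (Pro): 29.7 per 1000.
Codon 5 TAC (Tyr): 23.3 per 1000.
Lowest frequency is 5.7 at codon 1.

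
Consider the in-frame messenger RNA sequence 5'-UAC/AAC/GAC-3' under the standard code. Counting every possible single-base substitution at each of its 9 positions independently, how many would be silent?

Codon 1 (UAC, Tyr): 1 synonymous substitution.
Codon 2 (AAC, Asn): 1 synonymous substitution.
Codon 3 (GAC, Asp): 1 synonymous substitution.
Total: 1 + 1 + 1 = 3.

3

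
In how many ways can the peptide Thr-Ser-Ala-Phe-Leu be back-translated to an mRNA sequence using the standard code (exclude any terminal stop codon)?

1152

Thr: 4 codons.
Ser: 6 codons.
Ala: 4 codons.
Phe: 2 codons.
Leu: 6 codons.
4 × 6 × 4 × 2 × 6 = 1152.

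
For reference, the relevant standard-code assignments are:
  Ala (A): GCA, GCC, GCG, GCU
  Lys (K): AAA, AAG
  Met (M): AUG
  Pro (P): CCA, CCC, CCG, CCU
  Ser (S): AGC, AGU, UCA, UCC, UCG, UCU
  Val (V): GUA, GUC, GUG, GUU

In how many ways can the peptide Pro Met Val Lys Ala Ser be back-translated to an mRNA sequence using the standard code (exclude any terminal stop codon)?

768

Pro: 4 codons.
Met: 1 codon.
Val: 4 codons.
Lys: 2 codons.
Ala: 4 codons.
Ser: 6 codons.
4 × 1 × 4 × 2 × 4 × 6 = 768.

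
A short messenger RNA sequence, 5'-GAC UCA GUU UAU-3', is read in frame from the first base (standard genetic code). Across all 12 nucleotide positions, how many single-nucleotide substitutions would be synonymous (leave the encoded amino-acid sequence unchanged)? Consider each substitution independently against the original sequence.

Codon 1 (GAC, Asp): 1 synonymous substitution.
Codon 2 (UCA, Ser): 3 synonymous substitutions.
Codon 3 (GUU, Val): 3 synonymous substitutions.
Codon 4 (UAU, Tyr): 1 synonymous substitution.
Total: 1 + 3 + 3 + 1 = 8.

8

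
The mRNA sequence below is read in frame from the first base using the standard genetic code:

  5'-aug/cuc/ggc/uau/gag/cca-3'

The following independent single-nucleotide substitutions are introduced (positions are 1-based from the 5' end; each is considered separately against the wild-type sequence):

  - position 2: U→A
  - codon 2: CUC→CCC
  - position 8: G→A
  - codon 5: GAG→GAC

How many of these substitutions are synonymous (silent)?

0

Codon 1: AUG (Met) → AAG (Lys) — missense.
Codon 2: CUC (Leu) → CCC (Pro) — missense.
Codon 3: GGC (Gly) → GAC (Asp) — missense.
Codon 5: GAG (Glu) → GAC (Asp) — missense.
Synonymous: 0 of 4.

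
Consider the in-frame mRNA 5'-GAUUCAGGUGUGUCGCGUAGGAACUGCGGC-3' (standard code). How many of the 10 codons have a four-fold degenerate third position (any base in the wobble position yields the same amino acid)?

6

Codon 1 GAU (Asp): third position 2-fold.
Codon 2 UCA (Ser): third position 4-fold.
Codon 3 GGU (Gly): third position 4-fold.
Codon 4 GUG (Val): third position 4-fold.
Codon 5 UCG (Ser): third position 4-fold.
Codon 6 CGU (Arg): third position 4-fold.
Codon 7 AGG (Arg): third position 2-fold.
Codon 8 AAC (Asn): third position 2-fold.
Codon 9 UGC (Cys): third position 2-fold.
Codon 10 GGC (Gly): third position 4-fold.
Four-fold degenerate third positions: 6.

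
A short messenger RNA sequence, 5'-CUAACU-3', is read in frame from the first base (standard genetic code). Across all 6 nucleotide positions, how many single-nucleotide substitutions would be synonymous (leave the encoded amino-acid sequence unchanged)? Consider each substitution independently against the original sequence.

7

Codon 1 (CUA, Leu): 4 synonymous substitutions.
Codon 2 (ACU, Thr): 3 synonymous substitutions.
Total: 4 + 3 = 7.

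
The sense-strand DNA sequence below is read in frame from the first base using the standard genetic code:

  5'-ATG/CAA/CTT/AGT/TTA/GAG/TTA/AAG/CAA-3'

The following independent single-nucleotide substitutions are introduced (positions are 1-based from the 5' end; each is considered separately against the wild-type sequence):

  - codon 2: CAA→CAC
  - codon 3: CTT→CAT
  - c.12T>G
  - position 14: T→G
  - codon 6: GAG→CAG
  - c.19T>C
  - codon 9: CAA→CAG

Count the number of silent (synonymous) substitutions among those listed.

2

Codon 2: CAA (Gln) → CAC (His) — missense.
Codon 3: CTT (Leu) → CAT (His) — missense.
Codon 4: AGT (Ser) → AGG (Arg) — missense.
Codon 5: TTA (Leu) → TGA (Stop) — nonsense.
Codon 6: GAG (Glu) → CAG (Gln) — missense.
Codon 7: TTA (Leu) → CTA (Leu) — synonymous.
Codon 9: CAA (Gln) → CAG (Gln) — synonymous.
Synonymous: 2 of 7.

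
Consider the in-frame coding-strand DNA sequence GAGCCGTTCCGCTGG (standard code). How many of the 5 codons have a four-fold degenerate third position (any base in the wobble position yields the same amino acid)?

2

Codon 1 GAG (Glu): third position 2-fold.
Codon 2 CCG (Pro): third position 4-fold.
Codon 3 TTC (Phe): third position 2-fold.
Codon 4 CGC (Arg): third position 4-fold.
Codon 5 TGG (Trp): third position 1-fold.
Four-fold degenerate third positions: 2.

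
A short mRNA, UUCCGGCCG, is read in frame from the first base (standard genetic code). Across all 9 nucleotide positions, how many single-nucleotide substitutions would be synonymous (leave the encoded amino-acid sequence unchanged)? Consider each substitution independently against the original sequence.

Codon 1 (UUC, Phe): 1 synonymous substitution.
Codon 2 (CGG, Arg): 4 synonymous substitutions.
Codon 3 (CCG, Pro): 3 synonymous substitutions.
Total: 1 + 4 + 3 = 8.

8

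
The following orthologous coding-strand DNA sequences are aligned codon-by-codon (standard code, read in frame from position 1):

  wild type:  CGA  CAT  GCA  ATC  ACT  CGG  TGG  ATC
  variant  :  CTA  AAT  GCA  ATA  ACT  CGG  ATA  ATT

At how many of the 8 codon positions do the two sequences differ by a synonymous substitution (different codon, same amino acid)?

Codon 1: CGA Arg / CTA Leu — nonsynonymous.
Codon 2: CAT His / AAT Asn — nonsynonymous.
Codon 3: GCA Ala / GCA Ala — identical.
Codon 4: ATC Ile / ATA Ile — synonymous.
Codon 5: ACT Thr / ACT Thr — identical.
Codon 6: CGG Arg / CGG Arg — identical.
Codon 7: TGG Trp / ATA Ile — nonsynonymous.
Codon 8: ATC Ile / ATT Ile — synonymous.
Synonymous differences: 2.

2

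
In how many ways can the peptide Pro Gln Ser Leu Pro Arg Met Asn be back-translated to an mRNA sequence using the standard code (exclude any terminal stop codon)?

13824

Pro: 4 codons.
Gln: 2 codons.
Ser: 6 codons.
Leu: 6 codons.
Pro: 4 codons.
Arg: 6 codons.
Met: 1 codon.
Asn: 2 codons.
4 × 2 × 6 × 6 × 4 × 6 × 1 × 2 = 13824.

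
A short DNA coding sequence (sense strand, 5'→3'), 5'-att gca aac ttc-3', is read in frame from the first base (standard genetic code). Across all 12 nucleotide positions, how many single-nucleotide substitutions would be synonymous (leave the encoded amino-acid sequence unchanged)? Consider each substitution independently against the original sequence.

7

Codon 1 (ATT, Ile): 2 synonymous substitutions.
Codon 2 (GCA, Ala): 3 synonymous substitutions.
Codon 3 (AAC, Asn): 1 synonymous substitution.
Codon 4 (TTC, Phe): 1 synonymous substitution.
Total: 2 + 3 + 1 + 1 = 7.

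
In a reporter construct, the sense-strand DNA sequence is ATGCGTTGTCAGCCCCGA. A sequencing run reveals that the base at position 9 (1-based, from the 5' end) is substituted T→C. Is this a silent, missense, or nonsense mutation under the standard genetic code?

silent

Position 9 falls in codon 3: TGT → Cys.
After the substitution the codon is TGC → Cys.
Both encode Cys, so the change is synonymous.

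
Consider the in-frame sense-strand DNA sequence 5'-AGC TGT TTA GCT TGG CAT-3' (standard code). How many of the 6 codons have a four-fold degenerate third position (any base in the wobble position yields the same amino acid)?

1

Codon 1 AGC (Ser): third position 2-fold.
Codon 2 TGT (Cys): third position 2-fold.
Codon 3 TTA (Leu): third position 2-fold.
Codon 4 GCT (Ala): third position 4-fold.
Codon 5 TGG (Trp): third position 1-fold.
Codon 6 CAT (His): third position 2-fold.
Four-fold degenerate third positions: 1.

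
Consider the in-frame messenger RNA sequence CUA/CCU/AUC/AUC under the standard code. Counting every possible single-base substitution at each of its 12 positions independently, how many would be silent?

Codon 1 (CUA, Leu): 4 synonymous substitutions.
Codon 2 (CCU, Pro): 3 synonymous substitutions.
Codon 3 (AUC, Ile): 2 synonymous substitutions.
Codon 4 (AUC, Ile): 2 synonymous substitutions.
Total: 4 + 3 + 2 + 2 = 11.

11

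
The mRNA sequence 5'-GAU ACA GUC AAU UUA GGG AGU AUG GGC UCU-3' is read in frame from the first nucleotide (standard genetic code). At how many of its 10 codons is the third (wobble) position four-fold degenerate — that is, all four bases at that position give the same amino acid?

5

Codon 1 GAU (Asp): third position 2-fold.
Codon 2 ACA (Thr): third position 4-fold.
Codon 3 GUC (Val): third position 4-fold.
Codon 4 AAU (Asn): third position 2-fold.
Codon 5 UUA (Leu): third position 2-fold.
Codon 6 GGG (Gly): third position 4-fold.
Codon 7 AGU (Ser): third position 2-fold.
Codon 8 AUG (Met): third position 1-fold.
Codon 9 GGC (Gly): third position 4-fold.
Codon 10 UCU (Ser): third position 4-fold.
Four-fold degenerate third positions: 5.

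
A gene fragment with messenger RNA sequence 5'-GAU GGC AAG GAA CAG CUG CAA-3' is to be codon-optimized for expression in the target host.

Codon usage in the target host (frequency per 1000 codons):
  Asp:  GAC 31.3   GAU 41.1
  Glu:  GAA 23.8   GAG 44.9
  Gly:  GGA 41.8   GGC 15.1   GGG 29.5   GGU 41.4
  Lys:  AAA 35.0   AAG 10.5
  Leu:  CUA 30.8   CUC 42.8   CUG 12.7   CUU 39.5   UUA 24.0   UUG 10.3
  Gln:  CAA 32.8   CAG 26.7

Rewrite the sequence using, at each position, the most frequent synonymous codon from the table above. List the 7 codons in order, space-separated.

Codon 1 (Asp): best is GAU at 41.1.
Codon 2 (Gly): best is GGA at 41.8.
Codon 3 (Lys): best is AAA at 35.0.
Codon 4 (Glu): best is GAG at 44.9.
Codon 5 (Gln): best is CAA at 32.8.
Codon 6 (Leu): best is CUC at 42.8.
Codon 7 (Gln): best is CAA at 32.8.

GAU GGA AAA GAG CAA CUC CAA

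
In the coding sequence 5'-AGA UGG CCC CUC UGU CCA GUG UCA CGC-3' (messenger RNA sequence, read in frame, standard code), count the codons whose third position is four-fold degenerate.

6

Codon 1 AGA (Arg): third position 2-fold.
Codon 2 UGG (Trp): third position 1-fold.
Codon 3 CCC (Pro): third position 4-fold.
Codon 4 CUC (Leu): third position 4-fold.
Codon 5 UGU (Cys): third position 2-fold.
Codon 6 CCA (Pro): third position 4-fold.
Codon 7 GUG (Val): third position 4-fold.
Codon 8 UCA (Ser): third position 4-fold.
Codon 9 CGC (Arg): third position 4-fold.
Four-fold degenerate third positions: 6.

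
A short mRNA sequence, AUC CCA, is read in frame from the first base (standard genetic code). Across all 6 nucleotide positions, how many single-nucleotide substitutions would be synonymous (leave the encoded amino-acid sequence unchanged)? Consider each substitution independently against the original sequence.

5

Codon 1 (AUC, Ile): 2 synonymous substitutions.
Codon 2 (CCA, Pro): 3 synonymous substitutions.
Total: 2 + 3 = 5.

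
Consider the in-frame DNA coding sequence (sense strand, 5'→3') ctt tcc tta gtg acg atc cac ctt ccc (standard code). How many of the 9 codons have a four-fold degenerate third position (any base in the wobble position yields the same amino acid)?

6

Codon 1 CTT (Leu): third position 4-fold.
Codon 2 TCC (Ser): third position 4-fold.
Codon 3 TTA (Leu): third position 2-fold.
Codon 4 GTG (Val): third position 4-fold.
Codon 5 ACG (Thr): third position 4-fold.
Codon 6 ATC (Ile): third position 3-fold.
Codon 7 CAC (His): third position 2-fold.
Codon 8 CTT (Leu): third position 4-fold.
Codon 9 CCC (Pro): third position 4-fold.
Four-fold degenerate third positions: 6.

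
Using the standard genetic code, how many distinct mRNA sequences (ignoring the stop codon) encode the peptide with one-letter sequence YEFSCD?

192

Tyr: 2 codons.
Glu: 2 codons.
Phe: 2 codons.
Ser: 6 codons.
Cys: 2 codons.
Asp: 2 codons.
2 × 2 × 2 × 6 × 2 × 2 = 192.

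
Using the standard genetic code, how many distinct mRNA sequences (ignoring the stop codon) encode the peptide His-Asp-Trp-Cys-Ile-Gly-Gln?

192

His: 2 codons.
Asp: 2 codons.
Trp: 1 codon.
Cys: 2 codons.
Ile: 3 codons.
Gly: 4 codons.
Gln: 2 codons.
2 × 2 × 1 × 2 × 3 × 4 × 2 = 192.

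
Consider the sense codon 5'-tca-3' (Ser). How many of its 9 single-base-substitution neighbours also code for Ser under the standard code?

3

Position 1: none → 0 synonymous.
Position 2: none → 0 synonymous.
Position 3: TCT, TCC, TCG → 3 synonymous.
Total: 0 + 0 + 3 = 3.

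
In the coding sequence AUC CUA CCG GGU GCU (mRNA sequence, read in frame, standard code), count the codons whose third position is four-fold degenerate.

4

Codon 1 AUC (Ile): third position 3-fold.
Codon 2 CUA (Leu): third position 4-fold.
Codon 3 CCG (Pro): third position 4-fold.
Codon 4 GGU (Gly): third position 4-fold.
Codon 5 GCU (Ala): third position 4-fold.
Four-fold degenerate third positions: 4.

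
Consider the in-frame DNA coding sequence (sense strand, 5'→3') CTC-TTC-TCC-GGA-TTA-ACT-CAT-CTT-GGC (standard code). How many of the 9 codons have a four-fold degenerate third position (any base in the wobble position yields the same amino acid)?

Codon 1 CTC (Leu): third position 4-fold.
Codon 2 TTC (Phe): third position 2-fold.
Codon 3 TCC (Ser): third position 4-fold.
Codon 4 GGA (Gly): third position 4-fold.
Codon 5 TTA (Leu): third position 2-fold.
Codon 6 ACT (Thr): third position 4-fold.
Codon 7 CAT (His): third position 2-fold.
Codon 8 CTT (Leu): third position 4-fold.
Codon 9 GGC (Gly): third position 4-fold.
Four-fold degenerate third positions: 6.

6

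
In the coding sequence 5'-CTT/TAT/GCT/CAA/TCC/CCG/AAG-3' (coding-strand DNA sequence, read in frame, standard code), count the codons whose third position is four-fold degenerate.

4

Codon 1 CTT (Leu): third position 4-fold.
Codon 2 TAT (Tyr): third position 2-fold.
Codon 3 GCT (Ala): third position 4-fold.
Codon 4 CAA (Gln): third position 2-fold.
Codon 5 TCC (Ser): third position 4-fold.
Codon 6 CCG (Pro): third position 4-fold.
Codon 7 AAG (Lys): third position 2-fold.
Four-fold degenerate third positions: 4.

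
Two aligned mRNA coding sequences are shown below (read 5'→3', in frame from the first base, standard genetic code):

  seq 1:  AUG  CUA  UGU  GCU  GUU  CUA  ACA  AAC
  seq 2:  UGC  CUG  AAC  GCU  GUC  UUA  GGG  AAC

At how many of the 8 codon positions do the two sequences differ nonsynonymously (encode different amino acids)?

3

Codon 1: AUG Met / UGC Cys — nonsynonymous.
Codon 2: CUA Leu / CUG Leu — synonymous.
Codon 3: UGU Cys / AAC Asn — nonsynonymous.
Codon 4: GCU Ala / GCU Ala — identical.
Codon 5: GUU Val / GUC Val — synonymous.
Codon 6: CUA Leu / UUA Leu — synonymous.
Codon 7: ACA Thr / GGG Gly — nonsynonymous.
Codon 8: AAC Asn / AAC Asn — identical.
Nonsynonymous differences: 3.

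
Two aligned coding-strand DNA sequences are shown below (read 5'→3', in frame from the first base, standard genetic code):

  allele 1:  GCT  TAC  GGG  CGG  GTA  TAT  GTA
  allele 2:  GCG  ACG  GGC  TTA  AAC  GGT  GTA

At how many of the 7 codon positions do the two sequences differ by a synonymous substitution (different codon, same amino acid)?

Codon 1: GCT Ala / GCG Ala — synonymous.
Codon 2: TAC Tyr / ACG Thr — nonsynonymous.
Codon 3: GGG Gly / GGC Gly — synonymous.
Codon 4: CGG Arg / TTA Leu — nonsynonymous.
Codon 5: GTA Val / AAC Asn — nonsynonymous.
Codon 6: TAT Tyr / GGT Gly — nonsynonymous.
Codon 7: GTA Val / GTA Val — identical.
Synonymous differences: 2.

2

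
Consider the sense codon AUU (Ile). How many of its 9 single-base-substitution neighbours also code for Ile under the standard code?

Position 1: none → 0 synonymous.
Position 2: none → 0 synonymous.
Position 3: AUC, AUA → 2 synonymous.
Total: 0 + 0 + 2 = 2.

2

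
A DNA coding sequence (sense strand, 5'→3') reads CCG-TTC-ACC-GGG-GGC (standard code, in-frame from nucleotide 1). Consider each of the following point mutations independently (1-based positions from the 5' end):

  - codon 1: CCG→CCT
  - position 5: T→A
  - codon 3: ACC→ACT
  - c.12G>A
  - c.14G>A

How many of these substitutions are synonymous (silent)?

Codon 1: CCG (Pro) → CCT (Pro) — synonymous.
Codon 2: TTC (Phe) → TAC (Tyr) — missense.
Codon 3: ACC (Thr) → ACT (Thr) — synonymous.
Codon 4: GGG (Gly) → GGA (Gly) — synonymous.
Codon 5: GGC (Gly) → GAC (Asp) — missense.
Synonymous: 3 of 5.

3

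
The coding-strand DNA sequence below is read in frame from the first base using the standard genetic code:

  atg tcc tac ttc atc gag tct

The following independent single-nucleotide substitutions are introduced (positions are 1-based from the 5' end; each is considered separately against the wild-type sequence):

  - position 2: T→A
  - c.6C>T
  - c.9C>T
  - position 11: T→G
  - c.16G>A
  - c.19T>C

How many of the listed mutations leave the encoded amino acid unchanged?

Codon 1: ATG (Met) → AAG (Lys) — missense.
Codon 2: TCC (Ser) → TCT (Ser) — synonymous.
Codon 3: TAC (Tyr) → TAT (Tyr) — synonymous.
Codon 4: TTC (Phe) → TGC (Cys) — missense.
Codon 6: GAG (Glu) → AAG (Lys) — missense.
Codon 7: TCT (Ser) → CCT (Pro) — missense.
Synonymous: 2 of 6.

2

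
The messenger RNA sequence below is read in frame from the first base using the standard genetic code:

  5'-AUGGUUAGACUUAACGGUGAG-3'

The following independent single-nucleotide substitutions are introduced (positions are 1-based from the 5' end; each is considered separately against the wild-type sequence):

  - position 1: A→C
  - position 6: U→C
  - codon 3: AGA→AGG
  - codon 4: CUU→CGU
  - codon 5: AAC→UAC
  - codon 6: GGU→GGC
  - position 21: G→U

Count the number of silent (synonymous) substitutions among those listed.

Codon 1: AUG (Met) → CUG (Leu) — missense.
Codon 2: GUU (Val) → GUC (Val) — synonymous.
Codon 3: AGA (Arg) → AGG (Arg) — synonymous.
Codon 4: CUU (Leu) → CGU (Arg) — missense.
Codon 5: AAC (Asn) → UAC (Tyr) — missense.
Codon 6: GGU (Gly) → GGC (Gly) — synonymous.
Codon 7: GAG (Glu) → GAU (Asp) — missense.
Synonymous: 3 of 7.

3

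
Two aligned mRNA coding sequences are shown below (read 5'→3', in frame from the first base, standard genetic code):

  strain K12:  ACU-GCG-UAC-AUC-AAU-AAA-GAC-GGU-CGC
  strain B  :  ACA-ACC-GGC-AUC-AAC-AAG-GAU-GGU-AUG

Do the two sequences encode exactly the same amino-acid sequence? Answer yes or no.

Codon 1: ACU Thr / ACA Thr — synonymous.
Codon 2: GCG Ala / ACC Thr — nonsynonymous.
Codon 3: UAC Tyr / GGC Gly — nonsynonymous.
Codon 4: AUC Ile / AUC Ile — identical.
Codon 5: AAU Asn / AAC Asn — synonymous.
Codon 6: AAA Lys / AAG Lys — synonymous.
Codon 7: GAC Asp / GAU Asp — synonymous.
Codon 8: GGU Gly / GGU Gly — identical.
Codon 9: CGC Arg / AUG Met — nonsynonymous.
Nonsynonymous differences: 3 → different protein.

no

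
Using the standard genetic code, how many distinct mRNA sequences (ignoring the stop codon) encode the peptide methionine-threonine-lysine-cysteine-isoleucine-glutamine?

96

Met: 1 codon.
Thr: 4 codons.
Lys: 2 codons.
Cys: 2 codons.
Ile: 3 codons.
Gln: 2 codons.
1 × 4 × 2 × 2 × 3 × 2 = 96.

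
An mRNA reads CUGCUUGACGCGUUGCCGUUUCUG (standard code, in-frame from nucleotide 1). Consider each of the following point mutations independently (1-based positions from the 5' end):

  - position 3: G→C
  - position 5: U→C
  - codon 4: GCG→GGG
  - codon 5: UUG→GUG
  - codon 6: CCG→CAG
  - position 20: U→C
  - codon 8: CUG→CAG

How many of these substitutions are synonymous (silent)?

Codon 1: CUG (Leu) → CUC (Leu) — synonymous.
Codon 2: CUU (Leu) → CCU (Pro) — missense.
Codon 4: GCG (Ala) → GGG (Gly) — missense.
Codon 5: UUG (Leu) → GUG (Val) — missense.
Codon 6: CCG (Pro) → CAG (Gln) — missense.
Codon 7: UUU (Phe) → UCU (Ser) — missense.
Codon 8: CUG (Leu) → CAG (Gln) — missense.
Synonymous: 1 of 7.

1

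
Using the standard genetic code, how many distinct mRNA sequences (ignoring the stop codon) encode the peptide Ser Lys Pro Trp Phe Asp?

192

Ser: 6 codons.
Lys: 2 codons.
Pro: 4 codons.
Trp: 1 codon.
Phe: 2 codons.
Asp: 2 codons.
6 × 2 × 4 × 1 × 2 × 2 = 192.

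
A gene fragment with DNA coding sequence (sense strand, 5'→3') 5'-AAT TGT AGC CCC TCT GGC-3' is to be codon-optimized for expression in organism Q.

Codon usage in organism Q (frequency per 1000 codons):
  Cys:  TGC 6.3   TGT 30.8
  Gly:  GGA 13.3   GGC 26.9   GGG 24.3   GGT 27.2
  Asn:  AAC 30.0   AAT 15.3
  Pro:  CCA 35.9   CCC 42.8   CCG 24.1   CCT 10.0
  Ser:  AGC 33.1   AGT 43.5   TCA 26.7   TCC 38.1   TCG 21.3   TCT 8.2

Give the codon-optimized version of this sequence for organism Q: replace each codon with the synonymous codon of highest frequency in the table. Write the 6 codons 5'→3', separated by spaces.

AAC TGT AGT CCC AGT GGT

Codon 1 (Asn): best is AAC at 30.0.
Codon 2 (Cys): best is TGT at 30.8.
Codon 3 (Ser): best is AGT at 43.5.
Codon 4 (Pro): best is CCC at 42.8.
Codon 5 (Ser): best is AGT at 43.5.
Codon 6 (Gly): best is GGT at 27.2.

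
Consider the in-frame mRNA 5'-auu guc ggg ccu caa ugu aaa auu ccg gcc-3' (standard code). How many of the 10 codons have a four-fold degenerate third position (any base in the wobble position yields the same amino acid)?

5

Codon 1 AUU (Ile): third position 3-fold.
Codon 2 GUC (Val): third position 4-fold.
Codon 3 GGG (Gly): third position 4-fold.
Codon 4 CCU (Pro): third position 4-fold.
Codon 5 CAA (Gln): third position 2-fold.
Codon 6 UGU (Cys): third position 2-fold.
Codon 7 AAA (Lys): third position 2-fold.
Codon 8 AUU (Ile): third position 3-fold.
Codon 9 CCG (Pro): third position 4-fold.
Codon 10 GCC (Ala): third position 4-fold.
Four-fold degenerate third positions: 5.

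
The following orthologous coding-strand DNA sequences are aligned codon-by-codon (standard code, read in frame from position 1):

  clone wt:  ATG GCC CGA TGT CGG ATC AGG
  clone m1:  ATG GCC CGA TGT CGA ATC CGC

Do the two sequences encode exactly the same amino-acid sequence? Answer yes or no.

Codon 1: ATG Met / ATG Met — identical.
Codon 2: GCC Ala / GCC Ala — identical.
Codon 3: CGA Arg / CGA Arg — identical.
Codon 4: TGT Cys / TGT Cys — identical.
Codon 5: CGG Arg / CGA Arg — synonymous.
Codon 6: ATC Ile / ATC Ile — identical.
Codon 7: AGG Arg / CGC Arg — synonymous.
Nonsynonymous differences: 0 → same protein.

yes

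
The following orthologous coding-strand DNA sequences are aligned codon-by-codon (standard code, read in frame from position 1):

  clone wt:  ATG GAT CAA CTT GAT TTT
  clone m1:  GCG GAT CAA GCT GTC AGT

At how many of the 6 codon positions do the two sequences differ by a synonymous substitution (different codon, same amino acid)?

0

Codon 1: ATG Met / GCG Ala — nonsynonymous.
Codon 2: GAT Asp / GAT Asp — identical.
Codon 3: CAA Gln / CAA Gln — identical.
Codon 4: CTT Leu / GCT Ala — nonsynonymous.
Codon 5: GAT Asp / GTC Val — nonsynonymous.
Codon 6: TTT Phe / AGT Ser — nonsynonymous.
Synonymous differences: 0.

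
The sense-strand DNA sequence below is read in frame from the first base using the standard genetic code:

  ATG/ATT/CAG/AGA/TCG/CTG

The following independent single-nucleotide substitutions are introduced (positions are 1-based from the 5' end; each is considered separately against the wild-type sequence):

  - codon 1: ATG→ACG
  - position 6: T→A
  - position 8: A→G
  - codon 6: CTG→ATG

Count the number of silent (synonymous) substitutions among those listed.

1

Codon 1: ATG (Met) → ACG (Thr) — missense.
Codon 2: ATT (Ile) → ATA (Ile) — synonymous.
Codon 3: CAG (Gln) → CGG (Arg) — missense.
Codon 6: CTG (Leu) → ATG (Met) — missense.
Synonymous: 1 of 4.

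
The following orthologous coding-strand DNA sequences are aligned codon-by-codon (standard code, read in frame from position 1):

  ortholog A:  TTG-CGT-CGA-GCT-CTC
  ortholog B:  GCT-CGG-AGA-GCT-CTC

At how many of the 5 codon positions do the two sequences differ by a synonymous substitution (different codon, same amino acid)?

Codon 1: TTG Leu / GCT Ala — nonsynonymous.
Codon 2: CGT Arg / CGG Arg — synonymous.
Codon 3: CGA Arg / AGA Arg — synonymous.
Codon 4: GCT Ala / GCT Ala — identical.
Codon 5: CTC Leu / CTC Leu — identical.
Synonymous differences: 2.

2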